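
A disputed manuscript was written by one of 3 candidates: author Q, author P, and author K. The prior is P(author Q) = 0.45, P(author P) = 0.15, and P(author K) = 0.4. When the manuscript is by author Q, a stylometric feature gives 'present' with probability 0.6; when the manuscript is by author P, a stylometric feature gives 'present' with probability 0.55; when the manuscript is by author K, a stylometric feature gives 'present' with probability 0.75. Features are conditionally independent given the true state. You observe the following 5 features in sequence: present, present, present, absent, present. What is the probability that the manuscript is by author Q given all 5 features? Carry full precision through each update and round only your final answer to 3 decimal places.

After 'present': normaliser = 0.6·0.4500 + 0.55·0.1500 + 0.75·0.4000; P(author Q) ≈ 0.4138, P(author P) ≈ 0.1264, P(author K) ≈ 0.4598
After 'present': normaliser = 0.6·0.4138 + 0.55·0.1264 + 0.75·0.4598; P(author Q) ≈ 0.3747, P(author P) ≈ 0.1049, P(author K) ≈ 0.5204
After 'present': normaliser = 0.6·0.3747 + 0.55·0.1049 + 0.75·0.5204; P(author Q) ≈ 0.3341, P(author P) ≈ 0.0858, P(author K) ≈ 0.5801
After 'absent': normaliser = 0.4·0.3341 + 0.45·0.0858 + 0.25·0.5801; P(author Q) ≈ 0.4212, P(author P) ≈ 0.1217, P(author K) ≈ 0.4571
After 'present': normaliser = 0.6·0.4212 + 0.55·0.1217 + 0.75·0.4571; P(author Q) ≈ 0.3815, P(author P) ≈ 0.1010, P(author K) ≈ 0.5175

0.382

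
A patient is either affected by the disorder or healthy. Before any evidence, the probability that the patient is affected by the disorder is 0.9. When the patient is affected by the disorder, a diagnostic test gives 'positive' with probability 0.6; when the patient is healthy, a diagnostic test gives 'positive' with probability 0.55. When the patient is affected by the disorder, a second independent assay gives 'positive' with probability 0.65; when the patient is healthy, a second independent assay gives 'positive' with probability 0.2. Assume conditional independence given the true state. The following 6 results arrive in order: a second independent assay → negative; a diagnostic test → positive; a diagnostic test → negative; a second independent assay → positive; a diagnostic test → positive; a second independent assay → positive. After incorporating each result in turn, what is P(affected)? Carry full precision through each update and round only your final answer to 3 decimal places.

0.978

After a second independent assay='negative': P(affected) = 0.35·0.9000 / (0.35·0.9000 + 0.8·0.1000) ≈ 0.7975
After a diagnostic test='positive': P(affected) = 0.6·0.7975 / (0.6·0.7975 + 0.55·0.2025) ≈ 0.8112
After a diagnostic test='negative': P(affected) = 0.4·0.8112 / (0.4·0.8112 + 0.45·0.1888) ≈ 0.7925
After a second independent assay='positive': P(affected) = 0.65·0.7925 / (0.65·0.7925 + 0.2·0.2075) ≈ 0.9254
After a diagnostic test='positive': P(affected) = 0.6·0.9254 / (0.6·0.9254 + 0.55·0.0746) ≈ 0.9312
After a second independent assay='positive': P(affected) = 0.65·0.9312 / (0.65·0.9312 + 0.2·0.0688) ≈ 0.9778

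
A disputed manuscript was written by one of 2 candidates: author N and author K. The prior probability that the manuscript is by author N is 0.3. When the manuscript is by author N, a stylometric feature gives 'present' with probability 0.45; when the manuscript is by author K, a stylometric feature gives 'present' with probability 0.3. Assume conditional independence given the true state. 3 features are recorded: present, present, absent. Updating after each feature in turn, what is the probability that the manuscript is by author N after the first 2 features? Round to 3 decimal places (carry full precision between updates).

Each posterior becomes the prior for the next update.
After 'present': P(author N) = 0.45·0.3000 / (0.45·0.3000 + 0.3·0.7000) ≈ 0.3913
After 'present': P(author N) = 0.45·0.3913 / (0.45·0.3913 + 0.3·0.6087) ≈ 0.4909

0.491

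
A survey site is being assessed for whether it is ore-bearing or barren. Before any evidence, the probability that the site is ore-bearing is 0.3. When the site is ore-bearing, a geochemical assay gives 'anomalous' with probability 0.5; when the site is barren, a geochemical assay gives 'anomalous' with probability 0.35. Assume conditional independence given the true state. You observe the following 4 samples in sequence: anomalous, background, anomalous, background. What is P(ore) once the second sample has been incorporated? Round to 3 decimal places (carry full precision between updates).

0.320

After 'anomalous': P(ore) = 0.5·0.3000 / (0.5·0.3000 + 0.35·0.7000) ≈ 0.3797
After 'background': P(ore) = 0.5·0.3797 / (0.5·0.3797 + 0.65·0.6203) ≈ 0.3202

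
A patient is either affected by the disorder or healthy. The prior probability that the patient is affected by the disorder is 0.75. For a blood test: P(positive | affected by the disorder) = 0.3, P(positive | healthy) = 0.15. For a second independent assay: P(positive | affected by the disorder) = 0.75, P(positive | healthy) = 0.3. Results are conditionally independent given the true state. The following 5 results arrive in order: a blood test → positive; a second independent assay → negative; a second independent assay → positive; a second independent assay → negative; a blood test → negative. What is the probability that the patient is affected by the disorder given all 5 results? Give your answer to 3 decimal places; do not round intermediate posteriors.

After a blood test='positive': P(affected) = 0.3·0.7500 / (0.3·0.7500 + 0.15·0.2500) ≈ 0.8571
After a second independent assay='negative': P(affected) = 0.25·0.8571 / (0.25·0.8571 + 0.7·0.1429) ≈ 0.6818
After a second independent assay='positive': P(affected) = 0.75·0.6818 / (0.75·0.6818 + 0.3·0.3182) ≈ 0.8427
After a second independent assay='negative': P(affected) = 0.25·0.8427 / (0.25·0.8427 + 0.7·0.1573) ≈ 0.6567
After a blood test='negative': P(affected) = 0.7·0.6567 / (0.7·0.6567 + 0.85·0.3433) ≈ 0.6117

0.612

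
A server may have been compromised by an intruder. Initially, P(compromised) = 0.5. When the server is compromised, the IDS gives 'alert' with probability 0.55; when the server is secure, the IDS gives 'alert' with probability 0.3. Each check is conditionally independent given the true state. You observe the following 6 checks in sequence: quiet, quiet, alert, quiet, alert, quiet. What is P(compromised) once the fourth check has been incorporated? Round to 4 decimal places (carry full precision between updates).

After 'quiet': P(compromised) = 0.45·0.5000 / (0.45·0.5000 + 0.7·0.5000) ≈ 0.3913
After 'quiet': P(compromised) = 0.45·0.3913 / (0.45·0.3913 + 0.7·0.6087) ≈ 0.2924
After 'alert': P(compromised) = 0.55·0.2924 / (0.55·0.2924 + 0.3·0.7076) ≈ 0.4311
After 'quiet': P(compromised) = 0.45·0.4311 / (0.45·0.4311 + 0.7·0.5689) ≈ 0.3275

0.3275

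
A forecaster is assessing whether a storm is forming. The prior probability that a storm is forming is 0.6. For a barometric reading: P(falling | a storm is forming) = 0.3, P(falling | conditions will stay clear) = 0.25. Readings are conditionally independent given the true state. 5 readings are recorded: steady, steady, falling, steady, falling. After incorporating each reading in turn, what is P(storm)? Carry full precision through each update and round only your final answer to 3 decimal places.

0.637

After 'steady': P(storm) = 0.7·0.6000 / (0.7·0.6000 + 0.75·0.4000) ≈ 0.5833
After 'steady': P(storm) = 0.7·0.5833 / (0.7·0.5833 + 0.75·0.4167) ≈ 0.5665
After 'falling': P(storm) = 0.3·0.5665 / (0.3·0.5665 + 0.25·0.4335) ≈ 0.6106
After 'steady': P(storm) = 0.7·0.6106 / (0.7·0.6106 + 0.75·0.3894) ≈ 0.5941
After 'falling': P(storm) = 0.3·0.5941 / (0.3·0.5941 + 0.25·0.4059) ≈ 0.6372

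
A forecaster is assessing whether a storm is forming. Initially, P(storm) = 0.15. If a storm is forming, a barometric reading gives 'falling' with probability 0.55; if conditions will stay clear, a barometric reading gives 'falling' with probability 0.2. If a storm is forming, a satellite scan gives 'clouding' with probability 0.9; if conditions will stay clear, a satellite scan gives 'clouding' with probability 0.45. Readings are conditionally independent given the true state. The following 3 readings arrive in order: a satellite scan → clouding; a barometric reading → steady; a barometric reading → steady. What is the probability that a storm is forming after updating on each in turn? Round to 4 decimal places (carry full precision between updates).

After a satellite scan='clouding': P(storm) = 0.9·0.1500 / (0.9·0.1500 + 0.45·0.8500) ≈ 0.2609
After a barometric reading='steady': P(storm) = 0.45·0.2609 / (0.45·0.2609 + 0.8·0.7391) ≈ 0.1656
After a barometric reading='steady': P(storm) = 0.45·0.1656 / (0.45·0.1656 + 0.8·0.8344) ≈ 0.1005

0.1005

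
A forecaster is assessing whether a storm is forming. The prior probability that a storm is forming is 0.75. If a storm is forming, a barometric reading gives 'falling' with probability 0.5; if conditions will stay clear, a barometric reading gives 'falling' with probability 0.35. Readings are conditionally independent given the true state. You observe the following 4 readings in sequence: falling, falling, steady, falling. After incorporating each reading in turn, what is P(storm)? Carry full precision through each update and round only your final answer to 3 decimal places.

Apply Bayes' rule sequentially, carrying P(storm) forward.
After 'falling': P(storm) = 0.5·0.7500 / (0.5·0.7500 + 0.35·0.2500) ≈ 0.8108
After 'falling': P(storm) = 0.5·0.8108 / (0.5·0.8108 + 0.35·0.1892) ≈ 0.8596
After 'steady': P(storm) = 0.5·0.8596 / (0.5·0.8596 + 0.65·0.1404) ≈ 0.8249
After 'falling': P(storm) = 0.5·0.8249 / (0.5·0.8249 + 0.35·0.1751) ≈ 0.8706

0.871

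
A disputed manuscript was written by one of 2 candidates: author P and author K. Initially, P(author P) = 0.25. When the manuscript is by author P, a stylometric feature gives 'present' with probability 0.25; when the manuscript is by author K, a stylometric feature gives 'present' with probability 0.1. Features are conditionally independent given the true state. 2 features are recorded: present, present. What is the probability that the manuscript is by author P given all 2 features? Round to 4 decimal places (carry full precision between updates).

After 'present': P(author P) = 0.25·0.2500 / (0.25·0.2500 + 0.1·0.7500) ≈ 0.4545
After 'present': P(author P) = 0.25·0.4545 / (0.25·0.4545 + 0.1·0.5455) ≈ 0.6757

0.6757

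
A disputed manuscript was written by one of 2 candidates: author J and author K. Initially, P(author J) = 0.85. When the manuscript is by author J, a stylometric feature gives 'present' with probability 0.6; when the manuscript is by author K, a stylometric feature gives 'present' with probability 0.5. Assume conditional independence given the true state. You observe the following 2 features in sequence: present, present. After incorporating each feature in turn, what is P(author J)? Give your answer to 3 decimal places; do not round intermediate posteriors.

0.891

Apply Bayes' rule sequentially, carrying P(author J) forward.
After 'present': P(author J) = 0.6·0.8500 / (0.6·0.8500 + 0.5·0.1500) ≈ 0.8718
After 'present': P(author J) = 0.6·0.8718 / (0.6·0.8718 + 0.5·0.1282) ≈ 0.8908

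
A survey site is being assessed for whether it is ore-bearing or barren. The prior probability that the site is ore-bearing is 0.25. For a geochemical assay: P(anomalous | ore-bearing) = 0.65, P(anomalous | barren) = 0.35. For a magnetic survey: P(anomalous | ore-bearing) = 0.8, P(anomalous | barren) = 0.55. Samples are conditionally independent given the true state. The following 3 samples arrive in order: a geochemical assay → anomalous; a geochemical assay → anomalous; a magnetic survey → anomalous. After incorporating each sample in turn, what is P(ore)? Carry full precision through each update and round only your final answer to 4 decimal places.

0.6258

After a geochemical assay='anomalous': P(ore) = 0.65·0.2500 / (0.65·0.2500 + 0.35·0.7500) ≈ 0.3824
After a geochemical assay='anomalous': P(ore) = 0.65·0.3824 / (0.65·0.3824 + 0.35·0.6176) ≈ 0.5348
After a magnetic survey='anomalous': P(ore) = 0.8·0.5348 / (0.8·0.5348 + 0.55·0.4652) ≈ 0.6258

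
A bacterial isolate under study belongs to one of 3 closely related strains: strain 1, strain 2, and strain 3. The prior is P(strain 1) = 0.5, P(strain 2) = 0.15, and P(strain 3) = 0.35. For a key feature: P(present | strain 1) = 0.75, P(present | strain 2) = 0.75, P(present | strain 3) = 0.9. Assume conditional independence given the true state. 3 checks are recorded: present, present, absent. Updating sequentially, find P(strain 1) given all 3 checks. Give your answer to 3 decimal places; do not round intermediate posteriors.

0.587

After 'present': normaliser = 0.75·0.5000 + 0.75·0.1500 + 0.9·0.3500; P(strain 1) ≈ 0.4673, P(strain 2) ≈ 0.1402, P(strain 3) ≈ 0.3925
After 'present': normaliser = 0.75·0.4673 + 0.75·0.1402 + 0.9·0.3925; P(strain 1) ≈ 0.4333, P(strain 2) ≈ 0.1300, P(strain 3) ≈ 0.4367
After 'absent': normaliser = 0.25·0.4333 + 0.25·0.1300 + 0.1·0.4367; P(strain 1) ≈ 0.5871, P(strain 2) ≈ 0.1761, P(strain 3) ≈ 0.2367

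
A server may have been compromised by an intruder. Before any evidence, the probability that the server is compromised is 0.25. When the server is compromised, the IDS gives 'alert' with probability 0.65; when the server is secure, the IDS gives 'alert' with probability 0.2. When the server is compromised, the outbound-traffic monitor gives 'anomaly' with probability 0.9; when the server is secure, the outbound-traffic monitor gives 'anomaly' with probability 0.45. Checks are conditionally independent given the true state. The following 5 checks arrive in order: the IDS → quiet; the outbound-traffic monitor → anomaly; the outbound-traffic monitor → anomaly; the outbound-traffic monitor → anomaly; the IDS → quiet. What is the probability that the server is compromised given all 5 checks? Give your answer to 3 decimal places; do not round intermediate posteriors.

Apply Bayes' rule sequentially, carrying P(compromised) forward.
After the IDS='quiet': P(compromised) = 0.35·0.2500 / (0.35·0.2500 + 0.8·0.7500) ≈ 0.1273
After the outbound-traffic monitor='anomaly': P(compromised) = 0.9·0.1273 / (0.9·0.1273 + 0.45·0.8727) ≈ 0.2258
After the outbound-traffic monitor='anomaly': P(compromised) = 0.9·0.2258 / (0.9·0.2258 + 0.45·0.7742) ≈ 0.3684
After the outbound-traffic monitor='anomaly': P(compromised) = 0.9·0.3684 / (0.9·0.3684 + 0.45·0.6316) ≈ 0.5385
After the IDS='quiet': P(compromised) = 0.35·0.5385 / (0.35·0.5385 + 0.8·0.4615) ≈ 0.3379

0.338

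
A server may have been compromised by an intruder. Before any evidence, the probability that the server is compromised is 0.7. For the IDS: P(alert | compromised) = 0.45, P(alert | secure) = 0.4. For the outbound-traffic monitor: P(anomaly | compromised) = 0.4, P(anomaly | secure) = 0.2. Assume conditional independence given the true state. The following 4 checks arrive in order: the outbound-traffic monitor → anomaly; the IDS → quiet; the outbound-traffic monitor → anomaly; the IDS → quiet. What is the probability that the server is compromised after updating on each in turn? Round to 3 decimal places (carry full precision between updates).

After the outbound-traffic monitor='anomaly': P(compromised) = 0.4·0.7000 / (0.4·0.7000 + 0.2·0.3000) ≈ 0.8235
After the IDS='quiet': P(compromised) = 0.55·0.8235 / (0.55·0.8235 + 0.6·0.1765) ≈ 0.8105
After the outbound-traffic monitor='anomaly': P(compromised) = 0.4·0.8105 / (0.4·0.8105 + 0.2·0.1895) ≈ 0.8953
After the IDS='quiet': P(compromised) = 0.55·0.8953 / (0.55·0.8953 + 0.6·0.1047) ≈ 0.8869

0.887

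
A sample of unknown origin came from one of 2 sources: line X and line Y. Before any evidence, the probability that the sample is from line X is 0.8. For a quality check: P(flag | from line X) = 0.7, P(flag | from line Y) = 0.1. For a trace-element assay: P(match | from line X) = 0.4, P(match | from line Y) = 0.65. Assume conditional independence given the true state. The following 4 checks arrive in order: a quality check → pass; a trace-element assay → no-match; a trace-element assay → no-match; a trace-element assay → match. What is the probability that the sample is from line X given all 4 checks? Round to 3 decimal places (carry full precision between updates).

0.707

After a quality check='pass': P(line X) = 0.3·0.8000 / (0.3·0.8000 + 0.9·0.2000) ≈ 0.5714
After a trace-element assay='no-match': P(line X) = 0.6·0.5714 / (0.6·0.5714 + 0.35·0.4286) ≈ 0.6957
After a trace-element assay='no-match': P(line X) = 0.6·0.6957 / (0.6·0.6957 + 0.35·0.3043) ≈ 0.7967
After a trace-element assay='match': P(line X) = 0.4·0.7967 / (0.4·0.7967 + 0.65·0.2033) ≈ 0.7069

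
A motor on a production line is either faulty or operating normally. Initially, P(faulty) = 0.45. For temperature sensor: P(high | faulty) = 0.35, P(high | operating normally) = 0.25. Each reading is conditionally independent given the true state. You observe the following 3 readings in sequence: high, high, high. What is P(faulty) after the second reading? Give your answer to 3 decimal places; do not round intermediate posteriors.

After 'high': P(faulty) = 0.35·0.4500 / (0.35·0.4500 + 0.25·0.5500) ≈ 0.5339
After 'high': P(faulty) = 0.35·0.5339 / (0.35·0.5339 + 0.25·0.4661) ≈ 0.6159

0.616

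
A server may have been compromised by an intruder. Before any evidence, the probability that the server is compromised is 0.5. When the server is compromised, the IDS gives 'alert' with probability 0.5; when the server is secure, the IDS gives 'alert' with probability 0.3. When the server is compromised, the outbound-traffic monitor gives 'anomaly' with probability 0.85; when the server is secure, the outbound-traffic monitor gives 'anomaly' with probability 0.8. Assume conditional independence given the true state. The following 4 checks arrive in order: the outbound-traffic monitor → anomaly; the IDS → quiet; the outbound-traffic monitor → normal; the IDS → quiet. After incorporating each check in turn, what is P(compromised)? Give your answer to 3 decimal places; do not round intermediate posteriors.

0.289

After the outbound-traffic monitor='anomaly': P(compromised) = 0.85·0.5000 / (0.85·0.5000 + 0.8·0.5000) ≈ 0.5152
After the IDS='quiet': P(compromised) = 0.5·0.5152 / (0.5·0.5152 + 0.7·0.4848) ≈ 0.4315
After the outbound-traffic monitor='normal': P(compromised) = 0.15·0.4315 / (0.15·0.4315 + 0.2·0.5685) ≈ 0.3627
After the IDS='quiet': P(compromised) = 0.5·0.3627 / (0.5·0.3627 + 0.7·0.6373) ≈ 0.2891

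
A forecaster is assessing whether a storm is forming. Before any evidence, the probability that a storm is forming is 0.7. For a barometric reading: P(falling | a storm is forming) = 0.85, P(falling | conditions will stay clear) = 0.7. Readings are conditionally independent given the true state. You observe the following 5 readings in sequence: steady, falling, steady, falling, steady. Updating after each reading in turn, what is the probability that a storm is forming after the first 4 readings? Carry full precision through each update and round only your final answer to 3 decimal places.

0.462

After 'steady': P(storm) = 0.15·0.7000 / (0.15·0.7000 + 0.3·0.3000) ≈ 0.5385
After 'falling': P(storm) = 0.85·0.5385 / (0.85·0.5385 + 0.7·0.4615) ≈ 0.5862
After 'steady': P(storm) = 0.15·0.5862 / (0.15·0.5862 + 0.3·0.4138) ≈ 0.4146
After 'falling': P(storm) = 0.85·0.4146 / (0.85·0.4146 + 0.7·0.5854) ≈ 0.4624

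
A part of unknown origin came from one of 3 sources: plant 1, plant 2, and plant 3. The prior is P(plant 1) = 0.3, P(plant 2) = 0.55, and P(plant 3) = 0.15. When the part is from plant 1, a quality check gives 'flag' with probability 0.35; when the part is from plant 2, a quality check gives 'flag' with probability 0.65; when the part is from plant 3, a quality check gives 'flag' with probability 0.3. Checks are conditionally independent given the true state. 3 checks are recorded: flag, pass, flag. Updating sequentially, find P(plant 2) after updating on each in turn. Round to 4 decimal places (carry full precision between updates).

After 'flag': normaliser = 0.35·0.3000 + 0.65·0.5500 + 0.3·0.1500; P(plant 1) ≈ 0.2069, P(plant 2) ≈ 0.7044, P(plant 3) ≈ 0.0887
After 'pass': normaliser = 0.65·0.2069 + 0.35·0.7044 + 0.7·0.0887; P(plant 1) ≈ 0.3035, P(plant 2) ≈ 0.5564, P(plant 3) ≈ 0.1401
After 'flag': normaliser = 0.35·0.3035 + 0.65·0.5564 + 0.3·0.1401; P(plant 1) ≈ 0.2083, P(plant 2) ≈ 0.7093, P(plant 3) ≈ 0.0824

0.7093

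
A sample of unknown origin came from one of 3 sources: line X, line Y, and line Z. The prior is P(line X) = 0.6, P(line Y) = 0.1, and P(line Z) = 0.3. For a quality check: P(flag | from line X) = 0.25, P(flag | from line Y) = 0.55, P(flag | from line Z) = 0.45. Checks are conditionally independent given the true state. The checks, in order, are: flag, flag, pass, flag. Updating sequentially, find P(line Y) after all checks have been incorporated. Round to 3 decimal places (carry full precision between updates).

After 'flag': normaliser = 0.25·0.6000 + 0.55·0.1000 + 0.45·0.3000; P(line X) ≈ 0.4412, P(line Y) ≈ 0.1618, P(line Z) ≈ 0.3971
After 'flag': normaliser = 0.25·0.4412 + 0.55·0.1618 + 0.45·0.3971; P(line X) ≈ 0.2918, P(line Y) ≈ 0.2354, P(line Z) ≈ 0.4728
After 'pass': normaliser = 0.75·0.2918 + 0.45·0.2354 + 0.55·0.4728; P(line X) ≈ 0.3743, P(line Y) ≈ 0.1811, P(line Z) ≈ 0.4446
After 'flag': normaliser = 0.25·0.3743 + 0.55·0.1811 + 0.45·0.4446; P(line X) ≈ 0.2379, P(line Y) ≈ 0.2533, P(line Z) ≈ 0.5088

0.253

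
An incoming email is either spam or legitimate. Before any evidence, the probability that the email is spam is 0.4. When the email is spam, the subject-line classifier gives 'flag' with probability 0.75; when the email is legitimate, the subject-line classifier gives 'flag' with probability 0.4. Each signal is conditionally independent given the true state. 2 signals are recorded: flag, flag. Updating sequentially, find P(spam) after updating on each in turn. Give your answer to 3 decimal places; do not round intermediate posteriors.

0.701

After 'flag': P(spam) = 0.75·0.4000 / (0.75·0.4000 + 0.4·0.6000) ≈ 0.5556
After 'flag': P(spam) = 0.75·0.5556 / (0.75·0.5556 + 0.4·0.4444) ≈ 0.7009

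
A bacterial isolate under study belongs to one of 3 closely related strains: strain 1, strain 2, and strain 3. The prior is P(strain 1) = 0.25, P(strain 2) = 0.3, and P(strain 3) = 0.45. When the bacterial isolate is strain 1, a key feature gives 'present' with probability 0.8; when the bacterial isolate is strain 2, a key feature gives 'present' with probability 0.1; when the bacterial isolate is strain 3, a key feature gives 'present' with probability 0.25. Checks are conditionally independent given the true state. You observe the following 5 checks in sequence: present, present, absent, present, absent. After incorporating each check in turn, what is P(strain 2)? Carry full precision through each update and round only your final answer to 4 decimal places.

After 'present': normaliser = 0.8·0.2500 + 0.1·0.3000 + 0.25·0.4500; P(strain 1) ≈ 0.5839, P(strain 2) ≈ 0.0876, P(strain 3) ≈ 0.3285
After 'present': normaliser = 0.8·0.5839 + 0.1·0.0876 + 0.25·0.3285; P(strain 1) ≈ 0.8371, P(strain 2) ≈ 0.0157, P(strain 3) ≈ 0.1472
After 'absent': normaliser = 0.2·0.8371 + 0.9·0.0157 + 0.75·0.1472; P(strain 1) ≈ 0.5735, P(strain 2) ≈ 0.0484, P(strain 3) ≈ 0.3781
After 'present': normaliser = 0.8·0.5735 + 0.1·0.0484 + 0.25·0.3781; P(strain 1) ≈ 0.8220, P(strain 2) ≈ 0.0087, P(strain 3) ≈ 0.1693
After 'absent': normaliser = 0.2·0.8220 + 0.9·0.0087 + 0.75·0.1693; P(strain 1) ≈ 0.5495, P(strain 2) ≈ 0.0261, P(strain 3) ≈ 0.4245

0.0261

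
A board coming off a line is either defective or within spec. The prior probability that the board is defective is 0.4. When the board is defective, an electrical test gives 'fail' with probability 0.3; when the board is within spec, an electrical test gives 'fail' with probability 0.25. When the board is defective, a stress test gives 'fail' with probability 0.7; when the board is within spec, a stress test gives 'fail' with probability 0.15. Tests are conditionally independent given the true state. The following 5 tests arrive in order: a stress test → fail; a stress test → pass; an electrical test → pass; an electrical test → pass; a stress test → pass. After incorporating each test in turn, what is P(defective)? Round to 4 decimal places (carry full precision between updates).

0.2524

After a stress test='fail': P(defective) = 0.7·0.4000 / (0.7·0.4000 + 0.15·0.6000) ≈ 0.7568
After a stress test='pass': P(defective) = 0.3·0.7568 / (0.3·0.7568 + 0.85·0.2432) ≈ 0.5234
After an electrical test='pass': P(defective) = 0.7·0.5234 / (0.7·0.5234 + 0.75·0.4766) ≈ 0.5061
After an electrical test='pass': P(defective) = 0.7·0.5061 / (0.7·0.5061 + 0.75·0.4939) ≈ 0.4889
After a stress test='pass': P(defective) = 0.3·0.4889 / (0.3·0.4889 + 0.85·0.5111) ≈ 0.2524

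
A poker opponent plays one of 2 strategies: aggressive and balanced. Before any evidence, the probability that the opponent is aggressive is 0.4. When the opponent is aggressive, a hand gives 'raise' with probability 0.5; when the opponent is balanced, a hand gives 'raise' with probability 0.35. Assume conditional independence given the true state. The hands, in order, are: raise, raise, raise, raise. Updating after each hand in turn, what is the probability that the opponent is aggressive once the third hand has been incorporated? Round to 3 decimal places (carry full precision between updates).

0.660

After 'raise': P(aggressive) = 0.5·0.4000 / (0.5·0.4000 + 0.35·0.6000) ≈ 0.4878
After 'raise': P(aggressive) = 0.5·0.4878 / (0.5·0.4878 + 0.35·0.5122) ≈ 0.5764
After 'raise': P(aggressive) = 0.5·0.5764 / (0.5·0.5764 + 0.35·0.4236) ≈ 0.6603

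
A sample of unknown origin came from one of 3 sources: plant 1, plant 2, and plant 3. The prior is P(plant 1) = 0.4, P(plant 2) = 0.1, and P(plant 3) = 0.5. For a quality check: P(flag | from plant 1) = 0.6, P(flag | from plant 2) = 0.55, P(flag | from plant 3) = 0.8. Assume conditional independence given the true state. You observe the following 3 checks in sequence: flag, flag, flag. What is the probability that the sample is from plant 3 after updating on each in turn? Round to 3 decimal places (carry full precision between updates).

0.713

After 'flag': normaliser = 0.6·0.4000 + 0.55·0.1000 + 0.8·0.5000; P(plant 1) ≈ 0.3453, P(plant 2) ≈ 0.0791, P(plant 3) ≈ 0.5755
After 'flag': normaliser = 0.6·0.3453 + 0.55·0.0791 + 0.8·0.5755; P(plant 1) ≈ 0.2914, P(plant 2) ≈ 0.0612, P(plant 3) ≈ 0.6474
After 'flag': normaliser = 0.6·0.2914 + 0.55·0.0612 + 0.8·0.6474; P(plant 1) ≈ 0.2406, P(plant 2) ≈ 0.0463, P(plant 3) ≈ 0.7130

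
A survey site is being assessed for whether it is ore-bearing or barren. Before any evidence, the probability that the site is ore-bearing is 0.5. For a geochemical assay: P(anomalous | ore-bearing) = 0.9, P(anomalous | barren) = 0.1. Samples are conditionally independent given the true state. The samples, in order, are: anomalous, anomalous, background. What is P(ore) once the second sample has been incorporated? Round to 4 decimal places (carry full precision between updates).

0.9878

After 'anomalous': P(ore) = 0.9·0.5000 / (0.9·0.5000 + 0.1·0.5000) ≈ 0.9000
After 'anomalous': P(ore) = 0.9·0.9000 / (0.9·0.9000 + 0.1·0.1000) ≈ 0.9878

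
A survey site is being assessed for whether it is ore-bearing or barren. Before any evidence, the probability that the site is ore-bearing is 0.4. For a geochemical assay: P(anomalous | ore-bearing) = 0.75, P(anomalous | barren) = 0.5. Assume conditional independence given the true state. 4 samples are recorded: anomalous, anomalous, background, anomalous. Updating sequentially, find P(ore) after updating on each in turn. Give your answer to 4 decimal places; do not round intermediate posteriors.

0.5294

After 'anomalous': P(ore) = 0.75·0.4000 / (0.75·0.4000 + 0.5·0.6000) ≈ 0.5000
After 'anomalous': P(ore) = 0.75·0.5000 / (0.75·0.5000 + 0.5·0.5000) ≈ 0.6000
After 'background': P(ore) = 0.25·0.6000 / (0.25·0.6000 + 0.5·0.4000) ≈ 0.4286
After 'anomalous': P(ore) = 0.75·0.4286 / (0.75·0.4286 + 0.5·0.5714) ≈ 0.5294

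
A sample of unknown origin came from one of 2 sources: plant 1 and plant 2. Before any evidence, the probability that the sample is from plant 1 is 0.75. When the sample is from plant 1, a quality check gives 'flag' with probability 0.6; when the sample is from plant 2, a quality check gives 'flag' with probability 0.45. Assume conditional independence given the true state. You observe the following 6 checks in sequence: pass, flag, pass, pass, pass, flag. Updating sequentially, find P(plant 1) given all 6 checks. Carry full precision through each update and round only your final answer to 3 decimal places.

0.599

After 'pass': P(plant 1) = 0.4·0.7500 / (0.4·0.7500 + 0.55·0.2500) ≈ 0.6857
After 'flag': P(plant 1) = 0.6·0.6857 / (0.6·0.6857 + 0.45·0.3143) ≈ 0.7442
After 'pass': P(plant 1) = 0.4·0.7442 / (0.4·0.7442 + 0.55·0.2558) ≈ 0.6790
After 'pass': P(plant 1) = 0.4·0.6790 / (0.4·0.6790 + 0.55·0.3210) ≈ 0.6061
After 'pass': P(plant 1) = 0.4·0.6061 / (0.4·0.6061 + 0.55·0.3939) ≈ 0.5281
After 'flag': P(plant 1) = 0.6·0.5281 / (0.6·0.5281 + 0.45·0.4719) ≈ 0.5987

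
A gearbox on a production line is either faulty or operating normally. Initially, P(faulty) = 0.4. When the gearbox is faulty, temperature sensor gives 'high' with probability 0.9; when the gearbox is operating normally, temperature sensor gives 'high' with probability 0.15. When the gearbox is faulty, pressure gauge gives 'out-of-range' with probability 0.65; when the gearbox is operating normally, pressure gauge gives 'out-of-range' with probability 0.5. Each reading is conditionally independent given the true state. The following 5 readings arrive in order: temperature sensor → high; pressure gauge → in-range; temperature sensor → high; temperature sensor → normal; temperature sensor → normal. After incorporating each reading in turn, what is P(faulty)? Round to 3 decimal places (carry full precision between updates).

After temperature sensor='high': P(faulty) = 0.9·0.4000 / (0.9·0.4000 + 0.15·0.6000) ≈ 0.8000
After pressure gauge='in-range': P(faulty) = 0.35·0.8000 / (0.35·0.8000 + 0.5·0.2000) ≈ 0.7368
After temperature sensor='high': P(faulty) = 0.9·0.7368 / (0.9·0.7368 + 0.15·0.2632) ≈ 0.9438
After temperature sensor='normal': P(faulty) = 0.1·0.9438 / (0.1·0.9438 + 0.85·0.0562) ≈ 0.6640
After temperature sensor='normal': P(faulty) = 0.1·0.6640 / (0.1·0.6640 + 0.85·0.3360) ≈ 0.1887

0.189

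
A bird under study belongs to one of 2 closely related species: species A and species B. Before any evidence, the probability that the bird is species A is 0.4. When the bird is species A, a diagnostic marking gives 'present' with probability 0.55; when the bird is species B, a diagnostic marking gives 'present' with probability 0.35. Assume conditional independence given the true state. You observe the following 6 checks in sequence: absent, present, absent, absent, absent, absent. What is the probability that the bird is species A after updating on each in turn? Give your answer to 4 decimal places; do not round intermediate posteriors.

After 'absent': P(species A) = 0.45·0.4000 / (0.45·0.4000 + 0.65·0.6000) ≈ 0.3158
After 'present': P(species A) = 0.55·0.3158 / (0.55·0.3158 + 0.35·0.6842) ≈ 0.4204
After 'absent': P(species A) = 0.45·0.4204 / (0.45·0.4204 + 0.65·0.5796) ≈ 0.3343
After 'absent': P(species A) = 0.45·0.3343 / (0.45·0.3343 + 0.65·0.6657) ≈ 0.2579
After 'absent': P(species A) = 0.45·0.2579 / (0.45·0.2579 + 0.65·0.7421) ≈ 0.1940
After 'absent': P(species A) = 0.45·0.1940 / (0.45·0.1940 + 0.65·0.8060) ≈ 0.1428

0.1428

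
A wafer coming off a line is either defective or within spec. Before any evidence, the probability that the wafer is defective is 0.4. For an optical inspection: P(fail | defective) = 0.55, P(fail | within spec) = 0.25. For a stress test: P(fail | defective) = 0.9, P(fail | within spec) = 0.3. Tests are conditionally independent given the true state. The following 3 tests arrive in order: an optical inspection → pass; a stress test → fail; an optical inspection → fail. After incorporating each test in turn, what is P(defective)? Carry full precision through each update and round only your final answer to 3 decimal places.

After an optical inspection='pass': P(defective) = 0.45·0.4000 / (0.45·0.4000 + 0.75·0.6000) ≈ 0.2857
After a stress test='fail': P(defective) = 0.9·0.2857 / (0.9·0.2857 + 0.3·0.7143) ≈ 0.5455
After an optical inspection='fail': P(defective) = 0.55·0.5455 / (0.55·0.5455 + 0.25·0.4545) ≈ 0.7253

0.725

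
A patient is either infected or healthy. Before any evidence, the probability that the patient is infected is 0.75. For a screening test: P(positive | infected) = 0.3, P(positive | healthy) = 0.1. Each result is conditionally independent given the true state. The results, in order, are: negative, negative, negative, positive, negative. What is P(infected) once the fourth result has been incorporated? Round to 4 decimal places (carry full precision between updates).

After 'negative': P(infected) = 0.7·0.7500 / (0.7·0.7500 + 0.9·0.2500) ≈ 0.7000
After 'negative': P(infected) = 0.7·0.7000 / (0.7·0.7000 + 0.9·0.3000) ≈ 0.6447
After 'negative': P(infected) = 0.7·0.6447 / (0.7·0.6447 + 0.9·0.3553) ≈ 0.5853
After 'positive': P(infected) = 0.3·0.5853 / (0.3·0.5853 + 0.1·0.4147) ≈ 0.8090

0.8090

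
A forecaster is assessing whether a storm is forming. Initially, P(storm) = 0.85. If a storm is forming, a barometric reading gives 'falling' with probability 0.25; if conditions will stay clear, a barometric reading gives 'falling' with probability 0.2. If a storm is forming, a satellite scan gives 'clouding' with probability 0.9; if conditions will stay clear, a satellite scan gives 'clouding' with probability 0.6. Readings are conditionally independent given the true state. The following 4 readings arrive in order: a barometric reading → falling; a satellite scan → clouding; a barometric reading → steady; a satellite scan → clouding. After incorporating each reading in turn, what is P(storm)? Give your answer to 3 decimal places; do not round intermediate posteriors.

0.937

After a barometric reading='falling': P(storm) = 0.25·0.8500 / (0.25·0.8500 + 0.2·0.1500) ≈ 0.8763
After a satellite scan='clouding': P(storm) = 0.9·0.8763 / (0.9·0.8763 + 0.6·0.1237) ≈ 0.9140
After a barometric reading='steady': P(storm) = 0.75·0.9140 / (0.75·0.9140 + 0.8·0.0860) ≈ 0.9088
After a satellite scan='clouding': P(storm) = 0.9·0.9088 / (0.9·0.9088 + 0.6·0.0912) ≈ 0.9373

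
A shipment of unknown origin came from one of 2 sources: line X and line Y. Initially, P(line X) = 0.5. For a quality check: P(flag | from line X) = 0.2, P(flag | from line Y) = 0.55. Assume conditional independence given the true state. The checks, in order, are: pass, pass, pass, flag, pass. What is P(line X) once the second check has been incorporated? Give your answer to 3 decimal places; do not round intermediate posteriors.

After 'pass': P(line X) = 0.8·0.5000 / (0.8·0.5000 + 0.45·0.5000) ≈ 0.6400
After 'pass': P(line X) = 0.8·0.6400 / (0.8·0.6400 + 0.45·0.3600) ≈ 0.7596

0.760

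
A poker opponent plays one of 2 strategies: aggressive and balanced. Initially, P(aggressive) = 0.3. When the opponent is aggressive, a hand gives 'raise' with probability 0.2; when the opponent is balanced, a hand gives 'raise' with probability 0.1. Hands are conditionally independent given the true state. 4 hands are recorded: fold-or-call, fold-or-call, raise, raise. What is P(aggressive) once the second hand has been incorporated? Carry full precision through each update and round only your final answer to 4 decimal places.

After 'fold-or-call': P(aggressive) = 0.8·0.3000 / (0.8·0.3000 + 0.9·0.7000) ≈ 0.2759
After 'fold-or-call': P(aggressive) = 0.8·0.2759 / (0.8·0.2759 + 0.9·0.7241) ≈ 0.2530

0.2530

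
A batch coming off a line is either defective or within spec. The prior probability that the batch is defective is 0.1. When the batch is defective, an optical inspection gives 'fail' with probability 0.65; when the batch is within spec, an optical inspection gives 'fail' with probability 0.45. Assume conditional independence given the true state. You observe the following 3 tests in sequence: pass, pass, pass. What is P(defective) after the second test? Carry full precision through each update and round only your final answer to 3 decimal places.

0.043

After 'pass': P(defective) = 0.35·0.1000 / (0.35·0.1000 + 0.55·0.9000) ≈ 0.0660
After 'pass': P(defective) = 0.35·0.0660 / (0.35·0.0660 + 0.55·0.9340) ≈ 0.0431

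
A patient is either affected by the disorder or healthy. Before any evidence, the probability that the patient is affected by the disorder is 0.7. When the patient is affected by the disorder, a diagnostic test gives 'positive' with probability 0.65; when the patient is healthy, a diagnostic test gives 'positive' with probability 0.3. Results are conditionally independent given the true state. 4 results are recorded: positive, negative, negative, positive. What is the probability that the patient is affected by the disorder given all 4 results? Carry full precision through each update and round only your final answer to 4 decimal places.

0.7325

After 'positive': P(affected) = 0.65·0.7000 / (0.65·0.7000 + 0.3·0.3000) ≈ 0.8349
After 'negative': P(affected) = 0.35·0.8349 / (0.35·0.8349 + 0.7·0.1651) ≈ 0.7165
After 'negative': P(affected) = 0.35·0.7165 / (0.35·0.7165 + 0.7·0.2835) ≈ 0.5583
After 'positive': P(affected) = 0.65·0.5583 / (0.65·0.5583 + 0.3·0.4417) ≈ 0.7325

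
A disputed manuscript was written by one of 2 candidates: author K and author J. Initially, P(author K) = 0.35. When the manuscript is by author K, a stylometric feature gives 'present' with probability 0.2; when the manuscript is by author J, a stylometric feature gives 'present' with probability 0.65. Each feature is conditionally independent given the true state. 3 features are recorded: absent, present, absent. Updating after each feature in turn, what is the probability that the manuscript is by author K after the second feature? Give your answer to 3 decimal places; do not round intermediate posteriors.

After 'absent': P(author K) = 0.8·0.3500 / (0.8·0.3500 + 0.35·0.6500) ≈ 0.5517
After 'present': P(author K) = 0.2·0.5517 / (0.2·0.5517 + 0.65·0.4483) ≈ 0.2747

0.275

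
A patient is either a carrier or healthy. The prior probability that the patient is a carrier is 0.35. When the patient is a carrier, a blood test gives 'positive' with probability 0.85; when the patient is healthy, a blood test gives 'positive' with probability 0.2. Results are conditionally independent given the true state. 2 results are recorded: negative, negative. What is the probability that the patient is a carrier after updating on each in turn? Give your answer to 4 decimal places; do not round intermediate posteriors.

After 'negative': P(carrier) = 0.15·0.3500 / (0.15·0.3500 + 0.8·0.6500) ≈ 0.0917
After 'negative': P(carrier) = 0.15·0.0917 / (0.15·0.0917 + 0.8·0.9083) ≈ 0.0186

0.0186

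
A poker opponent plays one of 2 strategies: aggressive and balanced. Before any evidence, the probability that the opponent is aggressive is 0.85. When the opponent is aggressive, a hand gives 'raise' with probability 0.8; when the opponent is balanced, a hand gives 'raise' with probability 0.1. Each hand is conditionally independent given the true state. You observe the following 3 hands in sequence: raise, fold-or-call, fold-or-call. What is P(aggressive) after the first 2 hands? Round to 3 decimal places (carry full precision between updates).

0.910

After 'raise': P(aggressive) = 0.8·0.8500 / (0.8·0.8500 + 0.1·0.1500) ≈ 0.9784
After 'fold-or-call': P(aggressive) = 0.2·0.9784 / (0.2·0.9784 + 0.9·0.0216) ≈ 0.9097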